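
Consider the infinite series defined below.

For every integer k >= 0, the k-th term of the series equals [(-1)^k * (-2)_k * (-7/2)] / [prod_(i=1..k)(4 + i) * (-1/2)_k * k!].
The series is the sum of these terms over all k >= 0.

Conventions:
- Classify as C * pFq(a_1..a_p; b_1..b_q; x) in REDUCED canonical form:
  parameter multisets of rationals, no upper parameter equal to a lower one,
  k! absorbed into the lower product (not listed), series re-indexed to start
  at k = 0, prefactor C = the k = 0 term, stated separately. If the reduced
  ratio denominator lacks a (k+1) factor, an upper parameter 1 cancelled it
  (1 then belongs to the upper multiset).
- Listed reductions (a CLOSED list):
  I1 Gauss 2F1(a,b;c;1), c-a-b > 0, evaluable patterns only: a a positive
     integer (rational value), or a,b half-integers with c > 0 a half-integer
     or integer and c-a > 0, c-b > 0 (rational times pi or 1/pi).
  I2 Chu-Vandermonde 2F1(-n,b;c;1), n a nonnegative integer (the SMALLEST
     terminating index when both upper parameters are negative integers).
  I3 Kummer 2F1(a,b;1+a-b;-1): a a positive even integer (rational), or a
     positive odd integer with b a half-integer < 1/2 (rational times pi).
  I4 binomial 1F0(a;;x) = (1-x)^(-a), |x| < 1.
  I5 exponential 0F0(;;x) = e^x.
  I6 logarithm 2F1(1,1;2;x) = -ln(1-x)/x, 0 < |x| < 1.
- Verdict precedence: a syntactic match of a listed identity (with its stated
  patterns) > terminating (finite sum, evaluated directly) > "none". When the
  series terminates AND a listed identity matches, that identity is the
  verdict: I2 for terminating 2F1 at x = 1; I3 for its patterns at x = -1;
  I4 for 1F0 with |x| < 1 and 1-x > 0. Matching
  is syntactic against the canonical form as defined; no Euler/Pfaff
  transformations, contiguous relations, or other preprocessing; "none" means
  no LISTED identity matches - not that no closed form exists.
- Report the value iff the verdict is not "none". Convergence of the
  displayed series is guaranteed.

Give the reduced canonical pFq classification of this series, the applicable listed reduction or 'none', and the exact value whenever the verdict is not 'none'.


Prefactor -7/2, argument -1: 1F2 with upper {-2} over lower {-1/2, 5}. Verdict: terminating - no listed pattern fits, but -2 in the upper list cuts the series at k = 2; direct evaluation. Sum: -7/30.

Key step: t_0 = -7/2 here, and the lower running product (C = -7/2, x = -1) is a rising factorial.
Term ratio: r(k) = (-1) * (k-2) / [(k-1/2) (k+5) (k+1)] - rational in k. x = (-1); t_0 = -7/2; negate the roots.


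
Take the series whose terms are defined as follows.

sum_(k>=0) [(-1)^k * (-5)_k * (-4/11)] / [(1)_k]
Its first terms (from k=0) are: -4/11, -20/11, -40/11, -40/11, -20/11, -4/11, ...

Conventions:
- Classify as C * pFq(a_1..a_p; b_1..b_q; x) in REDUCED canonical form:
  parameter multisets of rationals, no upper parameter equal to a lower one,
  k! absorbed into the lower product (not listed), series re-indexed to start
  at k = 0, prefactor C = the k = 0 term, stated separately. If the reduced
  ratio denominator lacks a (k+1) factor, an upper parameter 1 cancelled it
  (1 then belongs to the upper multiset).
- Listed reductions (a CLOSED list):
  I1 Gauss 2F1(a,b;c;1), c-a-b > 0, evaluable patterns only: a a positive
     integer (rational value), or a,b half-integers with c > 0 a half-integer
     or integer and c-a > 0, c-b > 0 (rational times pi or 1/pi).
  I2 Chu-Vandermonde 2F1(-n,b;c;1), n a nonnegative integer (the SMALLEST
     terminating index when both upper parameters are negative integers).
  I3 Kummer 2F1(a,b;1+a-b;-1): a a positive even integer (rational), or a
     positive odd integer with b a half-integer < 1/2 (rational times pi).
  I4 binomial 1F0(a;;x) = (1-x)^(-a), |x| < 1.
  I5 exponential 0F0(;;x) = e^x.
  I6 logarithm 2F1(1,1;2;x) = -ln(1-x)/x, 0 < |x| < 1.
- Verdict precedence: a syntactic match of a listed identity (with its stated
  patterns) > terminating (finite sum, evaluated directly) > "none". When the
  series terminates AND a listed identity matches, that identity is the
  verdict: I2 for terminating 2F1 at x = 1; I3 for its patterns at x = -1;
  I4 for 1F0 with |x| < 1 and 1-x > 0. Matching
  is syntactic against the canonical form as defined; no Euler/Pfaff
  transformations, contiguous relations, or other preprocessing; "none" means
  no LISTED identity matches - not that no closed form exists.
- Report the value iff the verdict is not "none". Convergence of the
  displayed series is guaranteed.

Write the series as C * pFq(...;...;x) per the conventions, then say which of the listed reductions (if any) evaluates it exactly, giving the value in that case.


At argument -1: a 1F0 with upper {-5}, lower {-}, scaled by C = -4/11. Verdict: terminating - upper parameter -5 makes this a finite sum (last index 5), evaluated exactly. Value: -128/11.

Key step: from the first term -4/11: (1)_k (C = -4/11, x = -1) is k! itself.
Ratio: r(k) = (-1) * (k-5) / [(k+1)] ; factor over Q: parameters, x = (-1), and C = -4/11.


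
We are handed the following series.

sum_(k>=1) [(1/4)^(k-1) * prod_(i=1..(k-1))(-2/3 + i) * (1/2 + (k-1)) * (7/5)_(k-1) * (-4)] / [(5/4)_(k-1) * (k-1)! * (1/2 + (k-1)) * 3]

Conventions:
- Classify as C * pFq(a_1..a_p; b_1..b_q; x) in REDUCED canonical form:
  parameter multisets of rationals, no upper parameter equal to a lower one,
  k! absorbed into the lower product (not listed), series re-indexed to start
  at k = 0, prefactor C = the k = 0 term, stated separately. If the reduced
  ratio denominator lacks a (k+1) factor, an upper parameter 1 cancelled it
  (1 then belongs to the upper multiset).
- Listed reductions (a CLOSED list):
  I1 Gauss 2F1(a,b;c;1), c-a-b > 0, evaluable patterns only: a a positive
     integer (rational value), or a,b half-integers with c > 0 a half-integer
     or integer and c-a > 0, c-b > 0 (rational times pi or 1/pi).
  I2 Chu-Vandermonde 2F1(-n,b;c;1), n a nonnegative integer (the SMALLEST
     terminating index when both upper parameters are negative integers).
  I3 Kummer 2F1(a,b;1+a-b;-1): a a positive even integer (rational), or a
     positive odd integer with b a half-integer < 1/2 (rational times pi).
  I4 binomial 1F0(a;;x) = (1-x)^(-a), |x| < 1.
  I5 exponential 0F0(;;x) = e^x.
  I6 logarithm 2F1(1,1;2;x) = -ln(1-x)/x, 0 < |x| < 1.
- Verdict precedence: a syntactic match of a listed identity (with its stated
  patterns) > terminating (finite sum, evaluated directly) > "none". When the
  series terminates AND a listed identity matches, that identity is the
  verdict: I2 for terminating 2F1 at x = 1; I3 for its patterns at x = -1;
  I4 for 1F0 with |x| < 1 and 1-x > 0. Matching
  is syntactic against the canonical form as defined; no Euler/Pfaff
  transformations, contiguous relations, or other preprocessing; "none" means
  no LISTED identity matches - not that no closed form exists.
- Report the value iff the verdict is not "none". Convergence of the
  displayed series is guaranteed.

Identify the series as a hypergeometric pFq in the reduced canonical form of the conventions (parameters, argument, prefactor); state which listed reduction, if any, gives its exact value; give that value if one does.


Classification (C = -4/3): 2F1 with upper {1/3, 7/5}, lower {5/4}, argument x = 1/4. Verdict: none. No listed pattern accepts 2F1(1/3, 7/5; 5/4; 1/4).

First insight: t_0 being -4/3, the constant factors (C = -4/3, x = 1/4) combine into one prefactor.
Adjacent-term ratio: r(k) = (1/4) * (k+1/3) (k+7/5) / [(k+5/4) (k+1)] - rational in k, leading ratio (1/4); with t_0 = -4/3, classification follows.


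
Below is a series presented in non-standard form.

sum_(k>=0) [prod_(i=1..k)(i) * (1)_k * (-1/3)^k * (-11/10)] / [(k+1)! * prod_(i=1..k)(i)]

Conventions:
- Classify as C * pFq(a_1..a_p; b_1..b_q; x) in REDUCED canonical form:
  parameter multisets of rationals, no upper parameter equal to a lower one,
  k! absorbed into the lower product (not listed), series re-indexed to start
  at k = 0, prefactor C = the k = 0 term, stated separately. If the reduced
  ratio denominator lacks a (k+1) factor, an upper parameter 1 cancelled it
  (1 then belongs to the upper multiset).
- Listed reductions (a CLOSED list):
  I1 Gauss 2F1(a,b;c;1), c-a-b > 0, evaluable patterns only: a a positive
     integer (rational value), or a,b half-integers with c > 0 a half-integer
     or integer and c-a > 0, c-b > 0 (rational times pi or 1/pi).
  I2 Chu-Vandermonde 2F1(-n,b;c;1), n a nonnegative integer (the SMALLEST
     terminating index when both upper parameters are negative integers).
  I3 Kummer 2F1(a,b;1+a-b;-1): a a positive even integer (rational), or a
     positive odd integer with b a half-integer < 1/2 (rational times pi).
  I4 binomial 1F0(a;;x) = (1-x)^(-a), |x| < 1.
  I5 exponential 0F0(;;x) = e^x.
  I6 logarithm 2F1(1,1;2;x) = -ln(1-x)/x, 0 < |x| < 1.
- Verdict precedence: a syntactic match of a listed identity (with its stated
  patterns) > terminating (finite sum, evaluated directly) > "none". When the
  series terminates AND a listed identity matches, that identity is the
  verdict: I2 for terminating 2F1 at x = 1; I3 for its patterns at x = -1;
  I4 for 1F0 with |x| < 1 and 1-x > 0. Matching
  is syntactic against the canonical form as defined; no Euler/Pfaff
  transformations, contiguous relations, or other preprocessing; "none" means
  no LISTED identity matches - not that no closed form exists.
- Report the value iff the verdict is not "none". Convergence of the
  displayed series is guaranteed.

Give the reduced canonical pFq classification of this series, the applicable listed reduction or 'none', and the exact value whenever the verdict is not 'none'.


This is -11/10 * 2F1(1, 1; 2; -1/3) in reduced canonical form. Verdict (x = -1/3): the I6 logarithm reduction applies (the logarithm: parameters (1,1;2), x = -1/3). Exact value: (-33/10) * ln(4/3).

Key observation: x = (-1/3) and the denominator's factorial ratio (C = -11/10) is a lower Pochhammer.
Consecutive-term ratio: r(k) = (-1/3) * (k+1) (k+1) / [(k+2) (k+1)] - rational in k. x = (-1/3); t_0 = -11/10; negate the roots.


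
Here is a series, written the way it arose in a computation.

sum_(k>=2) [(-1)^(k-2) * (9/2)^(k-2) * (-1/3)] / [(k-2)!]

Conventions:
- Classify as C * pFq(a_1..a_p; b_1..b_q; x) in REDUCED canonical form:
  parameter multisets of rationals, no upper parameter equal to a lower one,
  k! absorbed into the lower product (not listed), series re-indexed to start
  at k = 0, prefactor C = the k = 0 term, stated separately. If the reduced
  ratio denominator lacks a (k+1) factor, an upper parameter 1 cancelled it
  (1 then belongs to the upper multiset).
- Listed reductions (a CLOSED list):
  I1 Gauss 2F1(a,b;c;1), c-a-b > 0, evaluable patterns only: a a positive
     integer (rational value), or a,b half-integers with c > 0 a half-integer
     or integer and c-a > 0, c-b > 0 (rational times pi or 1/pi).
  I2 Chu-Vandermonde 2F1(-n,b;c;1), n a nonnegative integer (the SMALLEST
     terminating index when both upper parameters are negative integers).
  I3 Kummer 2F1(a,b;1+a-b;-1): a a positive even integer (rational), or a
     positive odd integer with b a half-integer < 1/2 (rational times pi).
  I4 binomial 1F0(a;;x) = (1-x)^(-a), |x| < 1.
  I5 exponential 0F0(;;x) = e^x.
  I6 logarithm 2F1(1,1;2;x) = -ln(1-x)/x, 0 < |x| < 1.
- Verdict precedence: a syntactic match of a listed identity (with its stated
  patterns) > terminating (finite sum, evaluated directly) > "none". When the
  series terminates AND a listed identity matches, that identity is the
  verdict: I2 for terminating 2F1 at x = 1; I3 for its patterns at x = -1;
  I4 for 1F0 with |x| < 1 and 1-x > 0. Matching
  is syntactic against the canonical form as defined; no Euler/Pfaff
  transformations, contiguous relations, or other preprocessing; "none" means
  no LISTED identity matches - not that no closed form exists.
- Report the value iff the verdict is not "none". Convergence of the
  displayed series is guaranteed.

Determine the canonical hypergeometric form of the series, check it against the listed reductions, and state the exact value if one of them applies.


Classification (C = -1/3): 0F0 with upper {-}, lower {-}, argument x = -9/2. Verdict: the I5 exponential reduction fires (the 0F0 exponential series at x = -9/2). Hence: (-1/3) * e^(-9/2).

The tell: from the first term -1/3: the (-1)^k factor (C = -1/3) folds into the argument's sign.
Ratio: r(k) = (-9/2) * 1 / [(k+1)] - poly over poly, x = (-9/2) from leading terms; C = -1/3 at k = 0.


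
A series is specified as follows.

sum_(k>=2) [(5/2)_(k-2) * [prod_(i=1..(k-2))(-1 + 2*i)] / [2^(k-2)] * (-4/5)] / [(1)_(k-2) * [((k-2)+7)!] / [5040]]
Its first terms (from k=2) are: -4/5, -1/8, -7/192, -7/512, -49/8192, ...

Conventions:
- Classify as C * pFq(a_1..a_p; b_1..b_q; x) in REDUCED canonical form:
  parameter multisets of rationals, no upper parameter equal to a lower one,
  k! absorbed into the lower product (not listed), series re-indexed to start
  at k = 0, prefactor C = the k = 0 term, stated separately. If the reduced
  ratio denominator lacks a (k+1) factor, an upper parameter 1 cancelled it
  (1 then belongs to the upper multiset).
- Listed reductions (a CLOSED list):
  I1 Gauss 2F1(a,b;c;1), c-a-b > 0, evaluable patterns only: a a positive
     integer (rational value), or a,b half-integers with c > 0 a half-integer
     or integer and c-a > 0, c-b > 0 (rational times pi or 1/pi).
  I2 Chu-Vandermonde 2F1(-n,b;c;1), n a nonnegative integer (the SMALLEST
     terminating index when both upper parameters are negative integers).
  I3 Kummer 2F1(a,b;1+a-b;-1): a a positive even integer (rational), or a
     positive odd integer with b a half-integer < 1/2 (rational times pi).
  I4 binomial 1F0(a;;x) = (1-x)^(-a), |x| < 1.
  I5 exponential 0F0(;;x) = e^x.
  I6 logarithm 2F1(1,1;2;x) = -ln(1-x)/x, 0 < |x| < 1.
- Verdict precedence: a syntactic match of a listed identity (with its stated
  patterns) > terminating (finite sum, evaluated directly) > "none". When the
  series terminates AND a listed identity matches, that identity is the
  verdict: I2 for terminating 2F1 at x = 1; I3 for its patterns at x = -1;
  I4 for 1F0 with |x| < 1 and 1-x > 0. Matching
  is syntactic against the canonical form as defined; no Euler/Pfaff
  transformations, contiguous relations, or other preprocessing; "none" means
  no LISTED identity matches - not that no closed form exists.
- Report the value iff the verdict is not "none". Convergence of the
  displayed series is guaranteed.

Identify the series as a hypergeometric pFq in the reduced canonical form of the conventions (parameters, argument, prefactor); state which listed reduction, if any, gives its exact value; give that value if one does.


Key step: from the first term -4/5: the denominator's factorial ratio (C = -4/5) is a lower Pochhammer.
Ratio: r(k) = 1 * (k+1/2) (k+5/2) / [(k+8) (k+1)] ; factor over Q: parameters, x = 1, and C = -4/5.

Classification (C = -4/5): 2F1 with upper {1/2, 5/2}, lower {8}, argument x = 1. Verdict (x = 1): Gauss (I1, half-integer pattern) applies (x = 1; upper {1/2, 5/2} half-integers, c = 8 in the evaluable pattern). Hence: (-2097152/675675) / pi.


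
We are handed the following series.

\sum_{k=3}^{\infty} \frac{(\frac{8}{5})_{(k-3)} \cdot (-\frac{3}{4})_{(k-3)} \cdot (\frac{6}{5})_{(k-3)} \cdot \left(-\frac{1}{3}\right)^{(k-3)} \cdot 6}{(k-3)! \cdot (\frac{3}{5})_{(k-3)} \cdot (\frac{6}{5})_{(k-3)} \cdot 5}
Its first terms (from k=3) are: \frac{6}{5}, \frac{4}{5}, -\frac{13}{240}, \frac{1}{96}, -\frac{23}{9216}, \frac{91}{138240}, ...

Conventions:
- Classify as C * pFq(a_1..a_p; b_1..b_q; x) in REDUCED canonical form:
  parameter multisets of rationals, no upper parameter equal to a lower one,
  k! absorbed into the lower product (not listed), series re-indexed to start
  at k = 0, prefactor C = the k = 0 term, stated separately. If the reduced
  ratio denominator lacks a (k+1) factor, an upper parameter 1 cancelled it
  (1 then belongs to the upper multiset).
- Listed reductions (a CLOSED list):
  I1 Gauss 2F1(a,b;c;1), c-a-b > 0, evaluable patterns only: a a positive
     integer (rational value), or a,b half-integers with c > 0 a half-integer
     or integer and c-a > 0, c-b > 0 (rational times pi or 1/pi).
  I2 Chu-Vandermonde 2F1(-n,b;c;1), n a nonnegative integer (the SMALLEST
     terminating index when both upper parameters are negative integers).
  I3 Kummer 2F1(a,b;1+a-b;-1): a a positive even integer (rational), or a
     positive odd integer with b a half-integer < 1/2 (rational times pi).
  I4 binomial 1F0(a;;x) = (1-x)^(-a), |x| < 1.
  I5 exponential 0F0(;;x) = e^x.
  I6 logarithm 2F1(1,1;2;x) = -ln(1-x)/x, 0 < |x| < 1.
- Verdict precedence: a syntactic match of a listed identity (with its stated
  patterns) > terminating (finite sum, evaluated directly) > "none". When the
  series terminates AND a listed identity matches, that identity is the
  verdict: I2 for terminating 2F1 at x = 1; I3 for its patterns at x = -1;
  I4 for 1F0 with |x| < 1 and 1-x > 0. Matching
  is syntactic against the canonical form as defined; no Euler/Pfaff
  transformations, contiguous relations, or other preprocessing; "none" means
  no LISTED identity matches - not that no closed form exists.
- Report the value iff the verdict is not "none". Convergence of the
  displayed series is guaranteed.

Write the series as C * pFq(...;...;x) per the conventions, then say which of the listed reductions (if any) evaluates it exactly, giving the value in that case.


First insight: from the first term \frac{6}{5}: the parameter 6/5 appears in both the upper and lower lists and cancels.
Step ratio: r(k) = -\frac{1}{3} * (k-\frac{3}{4}) (k+\frac{8}{5}) / [(k+\frac{3}{5}) (k+1)] - poly over poly, x = -\frac{1}{3} from leading terms; C = \frac{6}{5} at k = 0.

Reduced: x = -\frac{1}{3}, 2F1, upper = {-\frac{3}{4}, \frac{8}{5}}, lower = {\frac{3}{5}}, C = \frac{6}{5}. Verdict: none. Every listed pattern misses the 2F1 form at -\frac{1}{3}, upper {-\frac{3}{4}, \frac{8}{5}}.


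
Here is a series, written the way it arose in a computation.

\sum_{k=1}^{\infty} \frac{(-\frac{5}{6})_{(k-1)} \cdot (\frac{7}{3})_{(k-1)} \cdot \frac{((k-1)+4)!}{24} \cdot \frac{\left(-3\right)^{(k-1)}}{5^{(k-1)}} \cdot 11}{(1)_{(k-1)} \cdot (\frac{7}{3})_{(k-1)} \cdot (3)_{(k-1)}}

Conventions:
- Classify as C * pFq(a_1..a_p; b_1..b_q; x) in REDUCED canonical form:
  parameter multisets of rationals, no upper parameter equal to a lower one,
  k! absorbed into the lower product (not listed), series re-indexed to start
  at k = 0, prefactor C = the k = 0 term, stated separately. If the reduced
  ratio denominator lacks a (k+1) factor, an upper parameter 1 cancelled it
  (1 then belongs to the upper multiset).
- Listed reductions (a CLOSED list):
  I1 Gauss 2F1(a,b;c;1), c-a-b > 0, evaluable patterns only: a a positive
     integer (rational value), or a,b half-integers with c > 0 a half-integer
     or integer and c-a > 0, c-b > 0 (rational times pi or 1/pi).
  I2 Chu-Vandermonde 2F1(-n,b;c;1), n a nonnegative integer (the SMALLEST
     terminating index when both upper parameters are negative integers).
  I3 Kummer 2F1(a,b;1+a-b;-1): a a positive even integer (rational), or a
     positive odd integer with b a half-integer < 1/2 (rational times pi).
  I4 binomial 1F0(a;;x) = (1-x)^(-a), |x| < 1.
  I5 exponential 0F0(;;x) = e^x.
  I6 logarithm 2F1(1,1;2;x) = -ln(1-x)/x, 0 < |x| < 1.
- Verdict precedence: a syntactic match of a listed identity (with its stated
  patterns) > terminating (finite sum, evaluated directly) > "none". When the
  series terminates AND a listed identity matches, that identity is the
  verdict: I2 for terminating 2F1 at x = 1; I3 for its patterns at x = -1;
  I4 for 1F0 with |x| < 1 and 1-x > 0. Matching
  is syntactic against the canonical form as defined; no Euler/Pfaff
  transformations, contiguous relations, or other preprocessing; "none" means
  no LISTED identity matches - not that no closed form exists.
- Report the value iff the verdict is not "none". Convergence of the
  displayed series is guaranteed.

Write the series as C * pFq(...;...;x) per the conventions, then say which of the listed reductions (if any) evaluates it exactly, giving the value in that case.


This is 11 * 2F1(-\frac{5}{6}, 5; 3; -\frac{3}{5}) in reduced canonical form. Verdict: none - at argument -\frac{3}{5} the multisets {-\frac{5}{6}, 5} ; {3} match no listed identity.

Key step: x = -\frac{3}{5} and the parameter 7/3 appears in both the upper and lower lists and cancels.
Adjacent-term ratio: r(k) = -\frac{3}{5} * (k-\frac{5}{6}) (k+5) / [(k+3) (k+1)] ; factor over Q: parameters, x = -\frac{3}{5}, and C = 11.


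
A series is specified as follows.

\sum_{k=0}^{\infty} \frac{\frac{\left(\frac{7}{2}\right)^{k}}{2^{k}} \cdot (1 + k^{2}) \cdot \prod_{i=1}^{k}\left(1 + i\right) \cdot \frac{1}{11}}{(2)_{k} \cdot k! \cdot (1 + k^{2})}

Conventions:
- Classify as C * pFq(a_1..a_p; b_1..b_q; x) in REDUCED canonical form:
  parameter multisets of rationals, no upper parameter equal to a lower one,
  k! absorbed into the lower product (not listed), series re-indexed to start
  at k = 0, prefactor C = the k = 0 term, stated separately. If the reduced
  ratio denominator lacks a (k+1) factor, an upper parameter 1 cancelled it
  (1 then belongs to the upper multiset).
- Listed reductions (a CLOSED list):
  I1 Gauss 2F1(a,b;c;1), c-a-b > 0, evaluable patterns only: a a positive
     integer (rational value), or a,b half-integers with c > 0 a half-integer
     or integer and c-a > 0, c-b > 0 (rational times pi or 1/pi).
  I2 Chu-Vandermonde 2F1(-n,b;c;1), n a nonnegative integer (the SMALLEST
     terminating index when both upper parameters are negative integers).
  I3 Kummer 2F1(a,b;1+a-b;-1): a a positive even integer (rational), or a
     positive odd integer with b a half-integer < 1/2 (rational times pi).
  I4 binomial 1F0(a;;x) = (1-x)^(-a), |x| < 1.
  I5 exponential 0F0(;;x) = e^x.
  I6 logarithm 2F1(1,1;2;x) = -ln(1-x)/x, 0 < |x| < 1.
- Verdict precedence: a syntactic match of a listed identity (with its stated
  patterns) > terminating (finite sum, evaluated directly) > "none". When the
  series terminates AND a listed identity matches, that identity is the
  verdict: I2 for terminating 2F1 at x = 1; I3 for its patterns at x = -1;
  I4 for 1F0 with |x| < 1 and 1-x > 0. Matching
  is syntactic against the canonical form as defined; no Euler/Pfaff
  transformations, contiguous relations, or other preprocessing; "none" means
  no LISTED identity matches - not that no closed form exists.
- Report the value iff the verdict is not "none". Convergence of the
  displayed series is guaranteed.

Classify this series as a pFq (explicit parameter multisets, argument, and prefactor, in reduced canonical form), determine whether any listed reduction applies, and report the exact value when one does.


Structural cue: with t_0 = \frac{1}{11}, the parameter 2 appears in both the upper and lower lists and cancels (alongside the other common factor).
Adjacent-term ratio: r(k) = \frac{7}{4} * 1 / [(k+1)] - poly over poly, x = \frac{7}{4} from leading terms; C = \frac{1}{11} at k = 0.

Classification (C = \frac{1}{11}): 0F0 with upper {-}, lower {-}, argument x = \frac{7}{4}. Verdict: the exponential series (I5) applies (the 0F0 exponential series at x = \frac{7}{4}). Hence: \frac{1}{11} \cdot e^{\frac{7}{4}}.


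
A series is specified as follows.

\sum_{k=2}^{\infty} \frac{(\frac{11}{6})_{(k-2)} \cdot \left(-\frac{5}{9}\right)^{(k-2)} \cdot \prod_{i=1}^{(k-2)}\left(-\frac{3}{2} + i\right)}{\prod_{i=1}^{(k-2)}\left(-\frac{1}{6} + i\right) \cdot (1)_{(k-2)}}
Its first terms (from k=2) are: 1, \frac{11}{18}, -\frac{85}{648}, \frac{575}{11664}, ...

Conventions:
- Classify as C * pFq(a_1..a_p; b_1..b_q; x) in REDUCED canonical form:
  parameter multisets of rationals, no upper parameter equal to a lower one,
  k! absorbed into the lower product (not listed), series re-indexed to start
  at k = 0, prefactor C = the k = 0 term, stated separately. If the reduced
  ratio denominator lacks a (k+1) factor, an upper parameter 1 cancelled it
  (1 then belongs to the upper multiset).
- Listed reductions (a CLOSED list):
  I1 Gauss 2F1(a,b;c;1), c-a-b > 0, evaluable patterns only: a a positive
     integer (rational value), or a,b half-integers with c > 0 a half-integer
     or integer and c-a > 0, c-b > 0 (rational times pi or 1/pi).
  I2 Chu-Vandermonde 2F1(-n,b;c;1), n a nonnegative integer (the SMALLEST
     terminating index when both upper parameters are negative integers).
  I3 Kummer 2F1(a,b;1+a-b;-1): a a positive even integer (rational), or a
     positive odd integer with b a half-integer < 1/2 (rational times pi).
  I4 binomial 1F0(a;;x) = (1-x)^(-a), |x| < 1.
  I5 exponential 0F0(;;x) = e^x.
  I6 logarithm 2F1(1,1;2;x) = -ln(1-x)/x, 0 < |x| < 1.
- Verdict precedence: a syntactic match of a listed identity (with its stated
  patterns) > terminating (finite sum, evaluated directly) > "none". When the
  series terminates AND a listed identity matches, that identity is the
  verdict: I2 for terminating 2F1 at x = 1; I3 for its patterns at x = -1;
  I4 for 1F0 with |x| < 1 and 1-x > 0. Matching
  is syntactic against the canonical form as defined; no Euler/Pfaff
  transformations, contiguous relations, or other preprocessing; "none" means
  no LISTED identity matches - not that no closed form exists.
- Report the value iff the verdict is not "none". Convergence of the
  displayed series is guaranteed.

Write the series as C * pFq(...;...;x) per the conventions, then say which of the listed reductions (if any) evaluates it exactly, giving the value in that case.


At argument -\frac{5}{9}: a 2F1 with upper {-\frac{1}{2}, \frac{11}{6}}, lower {\frac{5}{6}}, scaled by C = 1. Verdict: none. No listed pattern accepts 2F1(-\frac{1}{2}, \frac{11}{6}; \frac{5}{6}; -\frac{5}{9}).

Key step: with t_0 = 1, (1)_k (C = 1) is k! itself.
Ratio: r(k) = -\frac{5}{9} * (k-\frac{1}{2}) (k+\frac{11}{6}) / [(k+\frac{5}{6}) (k+1)] - rational in k, leading ratio -\frac{5}{9}; with t_0 = 1, classification follows.


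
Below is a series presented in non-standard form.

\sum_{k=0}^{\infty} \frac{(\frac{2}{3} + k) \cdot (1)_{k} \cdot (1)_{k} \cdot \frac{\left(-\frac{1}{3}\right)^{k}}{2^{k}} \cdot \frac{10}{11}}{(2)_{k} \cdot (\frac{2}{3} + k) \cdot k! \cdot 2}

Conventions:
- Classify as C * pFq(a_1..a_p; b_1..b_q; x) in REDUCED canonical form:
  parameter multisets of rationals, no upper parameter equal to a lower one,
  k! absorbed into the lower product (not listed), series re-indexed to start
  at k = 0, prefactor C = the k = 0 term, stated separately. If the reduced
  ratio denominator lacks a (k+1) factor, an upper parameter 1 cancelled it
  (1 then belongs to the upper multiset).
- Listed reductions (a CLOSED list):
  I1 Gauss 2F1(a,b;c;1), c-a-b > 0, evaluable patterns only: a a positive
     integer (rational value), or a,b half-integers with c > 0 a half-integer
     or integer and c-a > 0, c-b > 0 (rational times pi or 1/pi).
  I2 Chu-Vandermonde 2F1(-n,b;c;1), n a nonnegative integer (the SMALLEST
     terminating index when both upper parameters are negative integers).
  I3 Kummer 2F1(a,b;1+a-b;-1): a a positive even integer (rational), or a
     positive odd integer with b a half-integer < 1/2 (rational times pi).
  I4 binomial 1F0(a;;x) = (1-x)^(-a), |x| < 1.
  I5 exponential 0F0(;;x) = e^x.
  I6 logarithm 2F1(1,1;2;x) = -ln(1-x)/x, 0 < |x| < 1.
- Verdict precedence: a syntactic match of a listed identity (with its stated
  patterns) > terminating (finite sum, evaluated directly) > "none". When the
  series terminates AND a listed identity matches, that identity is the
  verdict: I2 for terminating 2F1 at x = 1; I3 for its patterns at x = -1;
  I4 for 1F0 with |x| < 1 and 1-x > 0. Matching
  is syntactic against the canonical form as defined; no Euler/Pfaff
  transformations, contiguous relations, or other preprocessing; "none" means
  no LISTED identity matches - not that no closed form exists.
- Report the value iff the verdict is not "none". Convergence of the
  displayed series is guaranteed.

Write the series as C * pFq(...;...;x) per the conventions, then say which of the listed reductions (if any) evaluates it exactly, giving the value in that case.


At argument -\frac{1}{6}: a 2F1 with upper {1, 1}, lower {2}, scaled by C = \frac{5}{11}. Verdict (x = -\frac{1}{6}): the logarithmic series (I6) applies (the logarithm: parameters (1,1;2), x = -\frac{1}{6}). Its exact value is \frac{30}{11} \cdot \ln\left(\frac{7}{6}\right).

Structural cue: from the first term \frac{5}{11}: k + 2/3 divides numerator and denominator alike; C = 5/11, x = -1/6 after cancelling.
Ratio: r(k) = -\frac{1}{6} * (k+1) (k+1) / [(k+2) (k+1)] - poly over poly, x = -\frac{1}{6} from leading terms; C = \frac{5}{11} at k = 0.


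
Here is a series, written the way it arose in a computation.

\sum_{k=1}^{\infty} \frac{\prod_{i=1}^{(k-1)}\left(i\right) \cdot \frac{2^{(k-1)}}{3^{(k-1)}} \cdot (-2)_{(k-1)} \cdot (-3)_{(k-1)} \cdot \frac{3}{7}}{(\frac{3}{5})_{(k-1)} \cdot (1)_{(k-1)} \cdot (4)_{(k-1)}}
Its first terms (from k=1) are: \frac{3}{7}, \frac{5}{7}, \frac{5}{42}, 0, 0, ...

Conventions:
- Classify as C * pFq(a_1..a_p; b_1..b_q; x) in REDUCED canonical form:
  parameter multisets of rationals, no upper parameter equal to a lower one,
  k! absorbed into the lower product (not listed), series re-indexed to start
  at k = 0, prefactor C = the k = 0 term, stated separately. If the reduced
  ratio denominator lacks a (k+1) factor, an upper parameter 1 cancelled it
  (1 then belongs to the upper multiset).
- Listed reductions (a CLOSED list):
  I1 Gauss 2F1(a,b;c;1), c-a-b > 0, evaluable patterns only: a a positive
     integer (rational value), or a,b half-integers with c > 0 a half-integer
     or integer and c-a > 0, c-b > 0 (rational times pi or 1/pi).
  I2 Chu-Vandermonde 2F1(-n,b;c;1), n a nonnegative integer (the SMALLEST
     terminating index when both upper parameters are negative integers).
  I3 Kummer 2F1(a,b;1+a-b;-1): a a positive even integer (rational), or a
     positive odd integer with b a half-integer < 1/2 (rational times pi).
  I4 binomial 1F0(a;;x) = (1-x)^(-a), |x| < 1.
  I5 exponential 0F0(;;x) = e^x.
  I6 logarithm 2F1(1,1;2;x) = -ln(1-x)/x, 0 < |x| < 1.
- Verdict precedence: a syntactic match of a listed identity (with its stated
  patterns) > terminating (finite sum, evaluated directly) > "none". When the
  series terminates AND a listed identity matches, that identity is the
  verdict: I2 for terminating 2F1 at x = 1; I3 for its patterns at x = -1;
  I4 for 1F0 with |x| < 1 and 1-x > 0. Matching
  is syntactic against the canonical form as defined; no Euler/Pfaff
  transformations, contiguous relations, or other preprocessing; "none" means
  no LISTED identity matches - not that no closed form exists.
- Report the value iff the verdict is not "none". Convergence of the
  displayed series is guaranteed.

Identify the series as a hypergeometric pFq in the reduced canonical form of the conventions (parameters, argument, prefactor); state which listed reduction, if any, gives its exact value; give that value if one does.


With C = \frac{3}{7}: the canonical form is 3F2(-3, -2, 1; \frac{3}{5}, 4; \frac{2}{3}). Verdict: terminating - upper parameter -2 makes this a finite sum (last index 2), evaluated exactly. Its exact value is \frac{53}{42}.

Key step: t_0 = \frac{3}{7} here, and (1)_k (prefactor 3/7) is k! itself.
Step ratio: r(k) = \frac{2}{3} * (k-3) (k-2) (k+1) / [(k+\frac{3}{5}) (k+4) (k+1)] - rational in k. x = \frac{2}{3}; t_0 = \frac{3}{7}; negate the roots.


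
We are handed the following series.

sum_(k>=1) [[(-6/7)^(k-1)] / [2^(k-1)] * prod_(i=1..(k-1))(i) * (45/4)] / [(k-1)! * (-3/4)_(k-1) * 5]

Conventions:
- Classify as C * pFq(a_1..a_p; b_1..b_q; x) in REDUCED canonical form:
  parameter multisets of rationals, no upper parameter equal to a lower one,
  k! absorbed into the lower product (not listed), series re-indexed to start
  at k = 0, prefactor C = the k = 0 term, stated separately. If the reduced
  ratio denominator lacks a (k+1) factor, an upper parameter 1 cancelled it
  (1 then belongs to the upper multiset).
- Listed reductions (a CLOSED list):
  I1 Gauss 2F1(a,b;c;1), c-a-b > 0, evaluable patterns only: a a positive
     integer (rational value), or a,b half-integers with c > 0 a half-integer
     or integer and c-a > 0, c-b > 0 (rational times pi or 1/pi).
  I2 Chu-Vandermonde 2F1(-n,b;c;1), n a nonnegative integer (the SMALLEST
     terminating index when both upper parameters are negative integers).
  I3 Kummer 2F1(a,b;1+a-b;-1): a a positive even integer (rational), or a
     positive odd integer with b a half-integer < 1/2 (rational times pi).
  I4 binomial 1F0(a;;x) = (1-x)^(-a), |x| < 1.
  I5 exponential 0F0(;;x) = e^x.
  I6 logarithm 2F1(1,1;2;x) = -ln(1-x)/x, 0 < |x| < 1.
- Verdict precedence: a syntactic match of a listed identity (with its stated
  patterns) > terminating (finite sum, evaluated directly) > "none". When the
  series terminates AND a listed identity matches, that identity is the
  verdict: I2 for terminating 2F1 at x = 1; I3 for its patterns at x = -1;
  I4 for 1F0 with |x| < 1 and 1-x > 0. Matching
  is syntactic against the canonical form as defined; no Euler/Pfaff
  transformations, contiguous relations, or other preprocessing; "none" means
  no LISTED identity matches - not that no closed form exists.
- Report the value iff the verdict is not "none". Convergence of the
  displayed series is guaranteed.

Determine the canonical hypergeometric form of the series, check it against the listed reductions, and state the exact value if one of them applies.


With C = 9/4: the canonical form is 1F1(1; -3/4; -3/7). Verdict: none. Every listed pattern misses the 1F1 form at -3/7, upper {1}.

The tell: t_0 = 9/4 here, and the constant factors (C = 9/4, x = -3/7) combine into one prefactor.
Term ratio: r(k) = (-3/7) * (k+1) / [(k-3/4) (k+1)] - rational; roots negated = parameters, x = (-3/7), C = 9/4.


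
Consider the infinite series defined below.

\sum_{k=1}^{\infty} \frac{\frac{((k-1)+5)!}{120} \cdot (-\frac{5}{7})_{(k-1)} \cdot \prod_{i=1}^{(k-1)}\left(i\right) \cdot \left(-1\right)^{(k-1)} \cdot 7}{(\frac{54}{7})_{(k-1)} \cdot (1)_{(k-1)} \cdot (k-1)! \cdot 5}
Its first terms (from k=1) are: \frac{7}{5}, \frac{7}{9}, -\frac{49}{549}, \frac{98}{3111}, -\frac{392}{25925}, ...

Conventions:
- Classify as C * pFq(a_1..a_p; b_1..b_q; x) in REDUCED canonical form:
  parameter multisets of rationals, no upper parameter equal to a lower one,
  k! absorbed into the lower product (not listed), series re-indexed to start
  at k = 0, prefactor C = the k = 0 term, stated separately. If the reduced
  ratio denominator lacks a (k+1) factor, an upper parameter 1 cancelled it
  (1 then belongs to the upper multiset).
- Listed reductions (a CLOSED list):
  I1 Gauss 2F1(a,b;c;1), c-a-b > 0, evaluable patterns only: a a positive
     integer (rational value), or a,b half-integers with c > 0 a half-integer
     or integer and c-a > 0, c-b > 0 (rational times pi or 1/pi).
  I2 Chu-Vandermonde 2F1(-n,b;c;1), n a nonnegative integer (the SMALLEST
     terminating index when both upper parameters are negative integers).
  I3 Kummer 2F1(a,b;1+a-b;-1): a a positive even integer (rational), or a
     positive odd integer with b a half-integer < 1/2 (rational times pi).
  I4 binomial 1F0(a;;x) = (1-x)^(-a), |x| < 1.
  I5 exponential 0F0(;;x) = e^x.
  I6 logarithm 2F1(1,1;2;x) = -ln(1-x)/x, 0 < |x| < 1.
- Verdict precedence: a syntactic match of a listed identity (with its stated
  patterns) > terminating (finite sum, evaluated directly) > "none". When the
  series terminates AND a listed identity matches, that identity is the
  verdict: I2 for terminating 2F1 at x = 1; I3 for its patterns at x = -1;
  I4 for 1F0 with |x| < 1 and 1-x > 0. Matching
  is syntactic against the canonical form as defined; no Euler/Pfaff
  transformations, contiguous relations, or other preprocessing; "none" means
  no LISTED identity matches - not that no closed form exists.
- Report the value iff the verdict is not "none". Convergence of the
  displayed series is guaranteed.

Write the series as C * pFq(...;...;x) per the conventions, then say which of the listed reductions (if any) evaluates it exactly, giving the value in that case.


The series (x = -1) is 2F1: upper {-\frac{5}{7}, 6}, lower {\frac{54}{7}}, prefactor \frac{7}{5}. Verdict at x = -1: Kummer (I3) matches (x = -1; c = \frac{54}{7} equals 1+a-b for upper {-\frac{5}{7}, 6}: listed pattern). Its exact value is \frac{517}{245}.

Key observation: from the first term \frac{7}{5}: the factorial ratio (C = 7/5, x = -1) (k+a-1)!/(a-1)! is a rising factorial (a)_k.
Consecutive-term ratio: r(k) = -1 * (k-\frac{5}{7}) (k+6) / [(k+\frac{54}{7}) (k+1)] - rational; roots negated = parameters, x = -1, C = \frac{7}{5}.


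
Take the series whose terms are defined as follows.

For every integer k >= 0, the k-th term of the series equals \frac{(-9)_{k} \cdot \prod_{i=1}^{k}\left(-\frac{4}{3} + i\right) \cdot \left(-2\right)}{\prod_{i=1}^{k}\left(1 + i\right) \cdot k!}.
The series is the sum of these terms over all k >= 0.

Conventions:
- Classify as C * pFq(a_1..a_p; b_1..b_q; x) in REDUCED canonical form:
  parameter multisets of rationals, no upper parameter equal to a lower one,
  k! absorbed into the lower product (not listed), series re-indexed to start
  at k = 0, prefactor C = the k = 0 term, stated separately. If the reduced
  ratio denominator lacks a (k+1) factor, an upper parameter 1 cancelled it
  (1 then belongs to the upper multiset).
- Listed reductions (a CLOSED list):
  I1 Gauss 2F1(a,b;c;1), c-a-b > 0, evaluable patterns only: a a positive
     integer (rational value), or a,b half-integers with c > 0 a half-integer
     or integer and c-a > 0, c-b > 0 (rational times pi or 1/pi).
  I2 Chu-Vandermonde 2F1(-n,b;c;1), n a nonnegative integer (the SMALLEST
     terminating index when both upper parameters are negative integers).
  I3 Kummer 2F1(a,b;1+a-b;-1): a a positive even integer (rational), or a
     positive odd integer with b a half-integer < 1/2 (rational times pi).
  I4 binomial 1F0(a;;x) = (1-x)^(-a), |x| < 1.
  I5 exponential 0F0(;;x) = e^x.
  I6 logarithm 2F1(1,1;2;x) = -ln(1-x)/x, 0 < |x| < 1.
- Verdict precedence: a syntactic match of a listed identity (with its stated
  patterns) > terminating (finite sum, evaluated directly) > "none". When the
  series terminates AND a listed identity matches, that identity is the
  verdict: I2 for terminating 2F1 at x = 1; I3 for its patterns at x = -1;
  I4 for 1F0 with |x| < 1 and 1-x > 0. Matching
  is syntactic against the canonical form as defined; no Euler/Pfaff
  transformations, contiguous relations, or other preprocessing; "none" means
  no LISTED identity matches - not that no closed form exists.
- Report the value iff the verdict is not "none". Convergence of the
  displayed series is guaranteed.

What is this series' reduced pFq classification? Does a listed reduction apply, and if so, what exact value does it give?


This is -2 * 2F1(-9, -\frac{1}{3}; 2; 1) in reduced canonical form. Verdict: the Chu-Vandermonde identity I2 fires (terminating 2F1 at x = 1 with n = 9, b = -1/3, c = 2). Exact value: -\frac{5895890}{1594323}.

First insight: with t_0 = -2, the lower running product (C = -2, x = 1) is a rising factorial.
Consecutive-term ratio: r(k) = 1 * (k-9) (k-\frac{1}{3}) / [(k+2) (k+1)] - rational in k. x = 1; t_0 = -2; negate the roots.


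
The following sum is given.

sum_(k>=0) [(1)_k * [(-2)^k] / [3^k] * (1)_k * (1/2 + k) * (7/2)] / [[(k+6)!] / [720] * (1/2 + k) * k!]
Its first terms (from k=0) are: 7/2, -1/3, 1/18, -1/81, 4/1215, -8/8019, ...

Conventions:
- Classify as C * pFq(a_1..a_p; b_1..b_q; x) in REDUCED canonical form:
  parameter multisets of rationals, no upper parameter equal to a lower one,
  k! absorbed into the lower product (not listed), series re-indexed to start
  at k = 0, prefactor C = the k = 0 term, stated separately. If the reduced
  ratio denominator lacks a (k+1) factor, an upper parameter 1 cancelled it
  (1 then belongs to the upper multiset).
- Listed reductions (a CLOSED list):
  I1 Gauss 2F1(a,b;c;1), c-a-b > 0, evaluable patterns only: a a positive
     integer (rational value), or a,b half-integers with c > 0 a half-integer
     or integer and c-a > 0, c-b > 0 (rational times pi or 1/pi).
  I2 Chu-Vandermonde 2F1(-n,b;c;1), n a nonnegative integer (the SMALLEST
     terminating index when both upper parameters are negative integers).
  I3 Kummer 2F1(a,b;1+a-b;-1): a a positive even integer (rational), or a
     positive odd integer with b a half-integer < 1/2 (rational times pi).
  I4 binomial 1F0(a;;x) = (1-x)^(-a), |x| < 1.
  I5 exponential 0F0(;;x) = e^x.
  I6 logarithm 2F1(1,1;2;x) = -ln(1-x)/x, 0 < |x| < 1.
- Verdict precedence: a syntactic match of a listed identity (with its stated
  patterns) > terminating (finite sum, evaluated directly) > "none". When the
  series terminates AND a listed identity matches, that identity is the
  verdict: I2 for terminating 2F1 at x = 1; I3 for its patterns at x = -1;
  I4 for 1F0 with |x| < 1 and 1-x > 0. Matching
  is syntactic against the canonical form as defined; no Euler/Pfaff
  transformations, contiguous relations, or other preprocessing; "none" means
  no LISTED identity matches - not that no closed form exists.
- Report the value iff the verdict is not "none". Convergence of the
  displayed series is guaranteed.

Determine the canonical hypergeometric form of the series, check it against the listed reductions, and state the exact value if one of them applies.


Prefactor 7/2, argument -2/3: 2F1 with upper {1, 1} over lower {7}. Verdict: none (x = -2/3): each listed identity misses the multisets {1, 1} ; {7}.

First insight: with t_0 = 7/2, the denominator's factorial ratio (prefactor 7/2) is a lower Pochhammer.
Step ratio: r(k) = (-2/3) * (k+1) (k+1) / [(k+7) (k+1)] - poly over poly, x = (-2/3) from leading terms; C = 7/2 at k = 0.
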